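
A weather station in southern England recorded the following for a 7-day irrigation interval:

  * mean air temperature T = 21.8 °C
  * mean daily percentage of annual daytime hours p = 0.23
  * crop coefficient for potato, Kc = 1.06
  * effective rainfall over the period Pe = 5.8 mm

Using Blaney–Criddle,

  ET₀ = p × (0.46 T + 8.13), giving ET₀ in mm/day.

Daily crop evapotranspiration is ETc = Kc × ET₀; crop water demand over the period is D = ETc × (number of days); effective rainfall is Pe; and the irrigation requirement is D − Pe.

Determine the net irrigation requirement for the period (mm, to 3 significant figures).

ET₀ = 0.23 × (0.46 × 21.8 + 8.13) = 0.23 × 18.158 = 4.1763 mm/d
ETc = Kc × ET₀ = 1.06 × 4.1763 = 4.4269 mm/d
Crop demand D = ETc × 7 d = 4.4269 × 7 = 30.988 mm
D − Pe = 30.988 − 5.8 = 25.188 mm

25.2 mm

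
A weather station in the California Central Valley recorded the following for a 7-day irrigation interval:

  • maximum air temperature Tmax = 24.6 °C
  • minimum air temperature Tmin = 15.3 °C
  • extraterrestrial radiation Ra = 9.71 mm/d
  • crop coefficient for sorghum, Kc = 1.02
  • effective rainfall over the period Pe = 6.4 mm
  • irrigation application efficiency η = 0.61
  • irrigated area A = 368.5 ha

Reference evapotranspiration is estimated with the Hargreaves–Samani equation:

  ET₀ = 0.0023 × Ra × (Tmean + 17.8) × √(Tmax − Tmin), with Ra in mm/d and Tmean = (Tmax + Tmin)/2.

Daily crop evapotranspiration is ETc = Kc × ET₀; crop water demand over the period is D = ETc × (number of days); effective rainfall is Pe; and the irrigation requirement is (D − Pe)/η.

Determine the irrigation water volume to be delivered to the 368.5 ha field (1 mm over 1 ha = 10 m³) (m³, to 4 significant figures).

Tmean = (24.6 + 15.3)/2 = 19.95 °C
ET₀ = 0.0023 × 9.71 × (19.95 + 17.8) × √9.3 = 0.0023 × 9.71 × 37.75 × 3.0496 = 2.5710 mm/d
ETc = Kc × ET₀ = 1.02 × 2.5710 = 2.6224 mm/d
Crop demand D = ETc × 7 d = 2.6224 × 7 = 18.357 mm
D − Pe = 18.357 − 6.4 = 11.957 mm
Gross irrigation = 11.957 / 0.61 = 19.602 mm
Volume = 19.602 mm × 368.5 ha × 10 = 72233.4 m³

72230 m³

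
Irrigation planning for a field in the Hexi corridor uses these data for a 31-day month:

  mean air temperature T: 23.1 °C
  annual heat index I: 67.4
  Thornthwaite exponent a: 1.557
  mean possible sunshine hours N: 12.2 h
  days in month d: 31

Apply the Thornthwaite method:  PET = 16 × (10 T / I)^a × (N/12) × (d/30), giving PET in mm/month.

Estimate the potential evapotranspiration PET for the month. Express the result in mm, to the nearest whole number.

114 mm

10T/I = 10 × 23.1 / 67.4 = 3.4273
(10T/I)^a = 3.4273^1.557 = 6.8064
Uncorrected PET = 16 × 6.8064 = 108.902 mm
Correction = (N/12)(d/30) = (12.2/12)(31/30) = 1.0506
PET = 108.902 × 1.0506 = 114.412 mm/month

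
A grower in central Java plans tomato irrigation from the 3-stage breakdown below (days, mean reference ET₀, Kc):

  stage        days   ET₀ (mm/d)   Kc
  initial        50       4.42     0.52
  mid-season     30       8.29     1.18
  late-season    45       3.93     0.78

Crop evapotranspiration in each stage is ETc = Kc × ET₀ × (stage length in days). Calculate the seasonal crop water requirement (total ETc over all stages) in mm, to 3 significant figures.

initial: 0.52 × 4.42 × 50 = 114.92 mm
mid-season: 1.18 × 8.29 × 30 = 293.47 mm
late-season: 0.78 × 3.93 × 45 = 137.94 mm
Seasonal total = 546.33 mm

546 mm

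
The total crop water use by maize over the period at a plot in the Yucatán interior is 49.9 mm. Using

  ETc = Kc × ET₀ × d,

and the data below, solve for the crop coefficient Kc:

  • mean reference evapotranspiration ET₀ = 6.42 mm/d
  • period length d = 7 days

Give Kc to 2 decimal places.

ETc = Kc × ET₀ × d  ⇒  Kc = ETc / (ET₀ × d)
Kc = 49.9 / (6.42 × 7) = 49.9 / 44.94 = 1.1104

1.11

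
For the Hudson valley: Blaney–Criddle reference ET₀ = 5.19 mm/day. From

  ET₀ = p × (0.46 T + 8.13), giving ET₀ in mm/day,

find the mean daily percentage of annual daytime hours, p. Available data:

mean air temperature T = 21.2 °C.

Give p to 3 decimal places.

p = ET₀ / (0.46 T + 8.13) = 5.19 / (0.46 × 21.2 + 8.13) = 5.19 / 17.882 = 0.2902

0.290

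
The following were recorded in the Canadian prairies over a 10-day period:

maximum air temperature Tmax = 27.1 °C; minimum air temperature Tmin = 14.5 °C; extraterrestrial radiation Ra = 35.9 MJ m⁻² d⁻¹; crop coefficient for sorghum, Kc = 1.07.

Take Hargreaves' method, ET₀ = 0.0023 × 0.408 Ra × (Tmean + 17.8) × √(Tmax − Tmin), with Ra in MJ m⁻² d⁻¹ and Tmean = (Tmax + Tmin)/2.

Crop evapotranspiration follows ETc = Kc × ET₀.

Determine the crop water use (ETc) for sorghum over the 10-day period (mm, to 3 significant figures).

49.4 mm

Tmean = (27.1 + 14.5)/2 = 20.80 °C
0.408 Ra = 0.408 × 35.9 = 14.6472 mm/d equivalent
ET₀ = 0.0023 × 14.6472 × (20.80 + 17.8) × √12.6 = 0.0023 × 14.6472 × 38.60 × 3.5496 = 4.6158 mm/d
ETc = Kc × ET₀ = 1.07 × 4.6158 = 4.9389 mm/d
Over 10 days: 4.9389 × 10 = 49.389 mm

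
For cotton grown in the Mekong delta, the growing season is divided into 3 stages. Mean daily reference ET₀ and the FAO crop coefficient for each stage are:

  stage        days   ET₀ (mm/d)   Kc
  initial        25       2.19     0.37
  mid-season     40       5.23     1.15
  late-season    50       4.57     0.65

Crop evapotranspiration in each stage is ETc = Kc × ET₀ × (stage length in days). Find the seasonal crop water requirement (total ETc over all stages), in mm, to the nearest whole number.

initial: 0.37 × 2.19 × 25 = 20.26 mm
mid-season: 1.15 × 5.23 × 40 = 240.58 mm
late-season: 0.65 × 4.57 × 50 = 148.53 mm
Seasonal total = 409.37 mm

409 mm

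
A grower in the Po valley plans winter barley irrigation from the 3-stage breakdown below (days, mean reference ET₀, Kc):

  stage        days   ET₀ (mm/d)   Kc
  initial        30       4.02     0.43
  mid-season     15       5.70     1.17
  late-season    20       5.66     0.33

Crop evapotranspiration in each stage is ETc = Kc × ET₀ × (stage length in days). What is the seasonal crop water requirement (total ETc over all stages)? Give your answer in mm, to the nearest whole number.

189 mm

initial: 0.43 × 4.02 × 30 = 51.86 mm
mid-season: 1.17 × 5.70 × 15 = 100.04 mm
late-season: 0.33 × 5.66 × 20 = 37.36 mm
Seasonal total = 189.26 mm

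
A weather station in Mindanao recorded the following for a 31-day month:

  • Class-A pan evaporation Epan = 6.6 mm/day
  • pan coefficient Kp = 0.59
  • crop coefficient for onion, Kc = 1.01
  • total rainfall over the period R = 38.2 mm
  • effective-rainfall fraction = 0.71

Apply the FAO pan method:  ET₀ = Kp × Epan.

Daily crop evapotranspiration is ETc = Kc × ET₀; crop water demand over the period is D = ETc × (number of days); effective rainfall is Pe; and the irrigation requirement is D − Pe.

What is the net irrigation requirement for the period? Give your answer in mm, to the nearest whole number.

ET₀ = 0.59 × 6.6 = 3.8940 mm/d
ETc = Kc × ET₀ = 1.01 × 3.8940 = 3.9329 mm/d
Crop demand D = ETc × 31 d = 3.9329 × 31 = 121.920 mm
Pe = 0.71 × 38.2 = 27.122 mm
D − Pe = 121.920 − 27.122 = 94.798 mm

95 mm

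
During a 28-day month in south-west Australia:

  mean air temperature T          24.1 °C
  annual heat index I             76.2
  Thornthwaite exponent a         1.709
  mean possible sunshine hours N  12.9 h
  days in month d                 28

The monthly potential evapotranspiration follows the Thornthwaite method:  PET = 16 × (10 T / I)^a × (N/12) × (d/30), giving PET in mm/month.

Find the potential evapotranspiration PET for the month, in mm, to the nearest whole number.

115 mm

10T/I = 10 × 24.1 / 76.2 = 3.1627
(10T/I)^a = 3.1627^1.709 = 7.1548
Uncorrected PET = 16 × 7.1548 = 114.477 mm
Correction = (N/12)(d/30) = (12.9/12)(28/30) = 1.0033
PET = 114.477 × 1.0033 = 114.855 mm/month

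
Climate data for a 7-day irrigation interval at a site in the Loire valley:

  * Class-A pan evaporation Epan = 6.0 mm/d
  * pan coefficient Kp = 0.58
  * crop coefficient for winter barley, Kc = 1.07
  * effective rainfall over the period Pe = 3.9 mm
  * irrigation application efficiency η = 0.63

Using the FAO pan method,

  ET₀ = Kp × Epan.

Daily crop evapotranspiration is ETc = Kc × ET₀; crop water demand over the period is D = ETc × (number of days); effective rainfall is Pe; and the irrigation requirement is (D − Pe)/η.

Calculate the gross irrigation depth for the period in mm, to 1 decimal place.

35.2 mm

ET₀ = 0.58 × 6.0 = 3.4800 mm/d
ETc = Kc × ET₀ = 1.07 × 3.4800 = 3.7236 mm/d
Crop demand D = ETc × 7 d = 3.7236 × 7 = 26.065 mm
D − Pe = 26.065 − 3.9 = 22.165 mm
Gross irrigation = 22.165 / 0.63 = 35.183 mm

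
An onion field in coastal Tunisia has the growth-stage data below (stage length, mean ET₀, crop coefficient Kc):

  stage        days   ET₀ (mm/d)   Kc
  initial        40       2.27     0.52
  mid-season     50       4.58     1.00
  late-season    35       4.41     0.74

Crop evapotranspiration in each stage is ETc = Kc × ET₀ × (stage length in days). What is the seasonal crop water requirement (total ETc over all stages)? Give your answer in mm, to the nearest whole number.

390 mm

initial: 0.52 × 2.27 × 40 = 47.22 mm
mid-season: 1.00 × 4.58 × 50 = 229.00 mm
late-season: 0.74 × 4.41 × 35 = 114.22 mm
Seasonal total = 390.44 mm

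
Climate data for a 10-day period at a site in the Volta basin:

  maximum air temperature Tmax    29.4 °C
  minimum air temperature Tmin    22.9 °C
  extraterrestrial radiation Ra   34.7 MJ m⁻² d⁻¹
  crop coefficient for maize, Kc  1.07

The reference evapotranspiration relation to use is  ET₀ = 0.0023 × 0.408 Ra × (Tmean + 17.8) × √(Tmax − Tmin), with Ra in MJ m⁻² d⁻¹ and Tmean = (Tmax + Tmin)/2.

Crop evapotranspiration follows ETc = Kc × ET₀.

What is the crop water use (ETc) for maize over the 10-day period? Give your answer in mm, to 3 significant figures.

Tmean = (29.4 + 22.9)/2 = 26.15 °C
0.408 Ra = 0.408 × 34.7 = 14.1576 mm/d equivalent
ET₀ = 0.0023 × 14.1576 × (26.15 + 17.8) × √6.5 = 0.0023 × 14.1576 × 43.95 × 2.5495 = 3.6486 mm/d
ETc = Kc × ET₀ = 1.07 × 3.6486 = 3.9040 mm/d
Over 10 days: 3.9040 × 10 = 39.040 mm

39.0 mm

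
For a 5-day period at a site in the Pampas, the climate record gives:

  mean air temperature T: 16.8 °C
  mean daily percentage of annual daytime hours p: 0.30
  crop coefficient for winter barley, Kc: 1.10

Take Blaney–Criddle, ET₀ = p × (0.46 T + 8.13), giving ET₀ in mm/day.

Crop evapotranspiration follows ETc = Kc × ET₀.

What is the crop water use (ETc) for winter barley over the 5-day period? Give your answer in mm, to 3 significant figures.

ET₀ = 0.30 × (0.46 × 16.8 + 8.13) = 0.30 × 15.858 = 4.7574 mm/d
ETc = Kc × ET₀ = 1.10 × 4.7574 = 5.2331 mm/d
Over 5 days: 5.2331 × 5 = 26.166 mm

26.2 mm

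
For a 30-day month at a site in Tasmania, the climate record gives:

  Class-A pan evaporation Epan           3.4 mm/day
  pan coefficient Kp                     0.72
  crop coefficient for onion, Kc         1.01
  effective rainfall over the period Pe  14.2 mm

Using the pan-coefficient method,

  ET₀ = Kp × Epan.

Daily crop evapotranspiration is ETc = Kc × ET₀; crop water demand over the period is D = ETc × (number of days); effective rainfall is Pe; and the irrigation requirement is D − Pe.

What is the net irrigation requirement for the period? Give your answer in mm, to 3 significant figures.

ET₀ = 0.72 × 3.4 = 2.4480 mm/d
ETc = Kc × ET₀ = 1.01 × 2.4480 = 2.4725 mm/d
Crop demand D = ETc × 30 d = 2.4725 × 30 = 74.175 mm
D − Pe = 74.175 − 14.2 = 59.975 mm

60.0 mm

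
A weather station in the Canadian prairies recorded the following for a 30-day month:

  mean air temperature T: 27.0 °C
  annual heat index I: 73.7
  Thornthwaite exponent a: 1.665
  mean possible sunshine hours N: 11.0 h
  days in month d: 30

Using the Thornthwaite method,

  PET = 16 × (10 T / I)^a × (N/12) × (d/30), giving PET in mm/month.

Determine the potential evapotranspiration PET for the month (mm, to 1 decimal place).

127.4 mm

10T/I = 10 × 27.0 / 73.7 = 3.6635
(10T/I)^a = 3.6635^1.665 = 8.6873
Uncorrected PET = 16 × 8.6873 = 138.997 mm
Correction = (N/12)(d/30) = (11.0/12)(30/30) = 0.9167
PET = 138.997 × 0.9167 = 127.419 mm/month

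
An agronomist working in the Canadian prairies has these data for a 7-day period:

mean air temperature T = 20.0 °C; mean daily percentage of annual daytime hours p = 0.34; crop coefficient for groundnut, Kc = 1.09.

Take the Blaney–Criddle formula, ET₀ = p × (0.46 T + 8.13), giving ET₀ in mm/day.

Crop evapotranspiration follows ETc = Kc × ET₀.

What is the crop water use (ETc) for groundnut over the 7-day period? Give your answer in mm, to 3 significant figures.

ET₀ = 0.34 × (0.46 × 20.0 + 8.13) = 0.34 × 17.330 = 5.8922 mm/d
ETc = Kc × ET₀ = 1.09 × 5.8922 = 6.4225 mm/d
Over 7 days: 6.4225 × 7 = 44.958 mm

45.0 mm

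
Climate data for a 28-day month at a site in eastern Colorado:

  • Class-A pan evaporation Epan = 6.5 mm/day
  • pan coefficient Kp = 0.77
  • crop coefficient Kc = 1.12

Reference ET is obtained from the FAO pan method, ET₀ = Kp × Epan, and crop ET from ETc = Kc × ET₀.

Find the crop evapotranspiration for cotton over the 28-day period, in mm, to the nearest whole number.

ET₀ = 0.77 × 6.5 = 5.0050 mm/d
ETc = Kc × ET₀ = 1.12 × 5.0050 = 5.6056 mm/d
Over 28 days: 5.6056 × 28 = 156.957 mm

157 mm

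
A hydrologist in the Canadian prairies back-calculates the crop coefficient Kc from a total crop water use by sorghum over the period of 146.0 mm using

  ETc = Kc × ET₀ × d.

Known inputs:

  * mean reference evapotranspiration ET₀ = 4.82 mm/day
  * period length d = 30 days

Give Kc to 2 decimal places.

1.01

ETc = Kc × ET₀ × d  ⇒  Kc = ETc / (ET₀ × d)
Kc = 146.0 / (4.82 × 30) = 146.0 / 144.60 = 1.0097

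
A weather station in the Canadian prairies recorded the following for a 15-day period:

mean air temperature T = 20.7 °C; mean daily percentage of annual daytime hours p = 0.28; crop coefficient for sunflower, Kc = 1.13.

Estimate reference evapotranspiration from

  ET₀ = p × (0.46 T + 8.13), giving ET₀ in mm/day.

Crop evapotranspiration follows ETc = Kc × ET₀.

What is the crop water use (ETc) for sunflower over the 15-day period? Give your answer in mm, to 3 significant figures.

ET₀ = 0.28 × (0.46 × 20.7 + 8.13) = 0.28 × 17.652 = 4.9426 mm/d
ETc = Kc × ET₀ = 1.13 × 4.9426 = 5.5851 mm/d
Over 15 days: 5.5851 × 15 = 83.777 mm

83.8 mm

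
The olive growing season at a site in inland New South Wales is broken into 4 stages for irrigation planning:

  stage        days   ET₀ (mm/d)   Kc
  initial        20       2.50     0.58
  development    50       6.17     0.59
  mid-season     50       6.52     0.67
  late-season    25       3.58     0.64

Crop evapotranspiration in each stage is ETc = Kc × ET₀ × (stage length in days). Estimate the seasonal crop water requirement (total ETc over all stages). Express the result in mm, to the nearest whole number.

487 mm

initial: 0.58 × 2.50 × 20 = 29.00 mm
development: 0.59 × 6.17 × 50 = 182.02 mm
mid-season: 0.67 × 6.52 × 50 = 218.42 mm
late-season: 0.64 × 3.58 × 25 = 57.28 mm
Seasonal total = 486.72 mm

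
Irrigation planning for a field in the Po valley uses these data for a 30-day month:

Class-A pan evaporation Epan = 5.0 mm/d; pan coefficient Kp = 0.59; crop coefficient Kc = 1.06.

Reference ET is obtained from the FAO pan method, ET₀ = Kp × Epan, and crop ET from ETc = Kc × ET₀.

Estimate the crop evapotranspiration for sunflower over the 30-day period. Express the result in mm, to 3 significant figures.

93.8 mm

ET₀ = 0.59 × 5.0 = 2.9500 mm/d
ETc = Kc × ET₀ = 1.06 × 2.9500 = 3.1270 mm/d
Over 30 days: 3.1270 × 30 = 93.810 mm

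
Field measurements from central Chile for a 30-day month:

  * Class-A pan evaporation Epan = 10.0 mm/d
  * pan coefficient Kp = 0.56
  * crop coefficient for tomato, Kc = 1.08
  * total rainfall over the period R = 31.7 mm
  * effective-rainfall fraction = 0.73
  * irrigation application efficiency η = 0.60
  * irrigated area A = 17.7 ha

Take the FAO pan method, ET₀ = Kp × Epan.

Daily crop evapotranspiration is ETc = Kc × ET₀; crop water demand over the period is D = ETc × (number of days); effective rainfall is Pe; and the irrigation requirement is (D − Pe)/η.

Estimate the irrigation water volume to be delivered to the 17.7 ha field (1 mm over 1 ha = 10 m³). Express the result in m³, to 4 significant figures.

ET₀ = 0.56 × 10.0 = 5.6000 mm/d
ETc = Kc × ET₀ = 1.08 × 5.6000 = 6.0480 mm/d
Crop demand D = ETc × 30 d = 6.0480 × 30 = 181.440 mm
Pe = 0.73 × 31.7 = 23.141 mm
D − Pe = 181.440 − 23.141 = 158.299 mm
Gross irrigation = 158.299 / 0.60 = 263.832 mm
Volume = 263.832 mm × 17.7 ha × 10 = 46698.3 m³

46700 m³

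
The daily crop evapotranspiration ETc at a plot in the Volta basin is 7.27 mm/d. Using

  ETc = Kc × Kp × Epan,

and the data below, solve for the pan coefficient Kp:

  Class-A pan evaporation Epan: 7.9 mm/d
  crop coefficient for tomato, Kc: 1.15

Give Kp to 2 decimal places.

ETc = Kc × Kp × Epan  ⇒  Kp = ETc / (Kc × Epan)
Kp = 7.27 / (1.15 × 7.9) = 7.27 / 9.085 = 0.8002

0.80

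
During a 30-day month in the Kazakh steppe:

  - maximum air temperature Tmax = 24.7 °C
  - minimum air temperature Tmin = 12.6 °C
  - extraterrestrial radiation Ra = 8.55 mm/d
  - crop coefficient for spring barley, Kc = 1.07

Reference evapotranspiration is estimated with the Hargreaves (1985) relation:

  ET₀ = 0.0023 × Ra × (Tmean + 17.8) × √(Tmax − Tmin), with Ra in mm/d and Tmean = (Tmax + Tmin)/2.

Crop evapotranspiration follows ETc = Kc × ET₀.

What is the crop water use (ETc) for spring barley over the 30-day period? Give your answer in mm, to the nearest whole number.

80 mm

Tmean = (24.7 + 12.6)/2 = 18.65 °C
ET₀ = 0.0023 × 8.55 × (18.65 + 17.8) × √12.1 = 0.0023 × 8.55 × 36.45 × 3.4785 = 2.4934 mm/d
ETc = Kc × ET₀ = 1.07 × 2.4934 = 2.6679 mm/d
Over 30 days: 2.6679 × 30 = 80.037 mm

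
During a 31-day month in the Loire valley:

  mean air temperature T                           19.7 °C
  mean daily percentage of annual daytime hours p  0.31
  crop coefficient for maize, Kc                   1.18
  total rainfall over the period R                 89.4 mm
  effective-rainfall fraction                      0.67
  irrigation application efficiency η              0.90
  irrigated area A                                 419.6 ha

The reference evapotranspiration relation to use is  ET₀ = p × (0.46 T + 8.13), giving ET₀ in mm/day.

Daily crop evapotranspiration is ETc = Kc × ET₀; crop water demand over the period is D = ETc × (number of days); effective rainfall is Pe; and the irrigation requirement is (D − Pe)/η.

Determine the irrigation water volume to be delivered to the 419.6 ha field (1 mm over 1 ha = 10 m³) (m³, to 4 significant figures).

ET₀ = 0.31 × (0.46 × 19.7 + 8.13) = 0.31 × 17.192 = 5.3295 mm/d
ETc = Kc × ET₀ = 1.18 × 5.3295 = 6.2888 mm/d
Crop demand D = ETc × 31 d = 6.2888 × 31 = 194.953 mm
Pe = 0.67 × 89.4 = 59.898 mm
D − Pe = 194.953 − 59.898 = 135.055 mm
Gross irrigation = 135.055 / 0.90 = 150.061 mm
Volume = 150.061 mm × 419.6 ha × 10 = 629656.0 m³

629700 m³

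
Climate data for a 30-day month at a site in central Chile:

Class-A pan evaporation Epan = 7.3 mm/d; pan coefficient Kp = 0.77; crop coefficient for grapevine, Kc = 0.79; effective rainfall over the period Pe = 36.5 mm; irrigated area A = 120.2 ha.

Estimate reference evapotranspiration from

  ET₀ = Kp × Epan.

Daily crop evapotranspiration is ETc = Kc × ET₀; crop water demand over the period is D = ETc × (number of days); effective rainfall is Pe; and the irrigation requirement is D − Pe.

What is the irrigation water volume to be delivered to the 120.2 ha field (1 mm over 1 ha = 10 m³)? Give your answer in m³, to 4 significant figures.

ET₀ = 0.77 × 7.3 = 5.6210 mm/d
ETc = Kc × ET₀ = 0.79 × 5.6210 = 4.4406 mm/d
Crop demand D = ETc × 30 d = 4.4406 × 30 = 133.218 mm
D − Pe = 133.218 − 36.5 = 96.718 mm
Volume = 96.718 mm × 120.2 ha × 10 = 116255.0 m³

116300 m³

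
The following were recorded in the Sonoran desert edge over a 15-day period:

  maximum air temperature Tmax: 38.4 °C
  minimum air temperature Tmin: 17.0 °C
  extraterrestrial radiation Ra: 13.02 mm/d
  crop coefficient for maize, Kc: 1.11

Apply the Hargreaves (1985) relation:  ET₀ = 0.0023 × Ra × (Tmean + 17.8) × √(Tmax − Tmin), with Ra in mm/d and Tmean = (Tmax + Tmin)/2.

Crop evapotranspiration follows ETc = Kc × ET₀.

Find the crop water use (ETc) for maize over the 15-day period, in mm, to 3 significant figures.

Tmean = (38.4 + 17.0)/2 = 27.70 °C
ET₀ = 0.0023 × 13.02 × (27.70 + 17.8) × √21.4 = 0.0023 × 13.02 × 45.50 × 4.6260 = 6.3031 mm/d
ETc = Kc × ET₀ = 1.11 × 6.3031 = 6.9964 mm/d
Over 15 days: 6.9964 × 15 = 104.946 mm

105 mm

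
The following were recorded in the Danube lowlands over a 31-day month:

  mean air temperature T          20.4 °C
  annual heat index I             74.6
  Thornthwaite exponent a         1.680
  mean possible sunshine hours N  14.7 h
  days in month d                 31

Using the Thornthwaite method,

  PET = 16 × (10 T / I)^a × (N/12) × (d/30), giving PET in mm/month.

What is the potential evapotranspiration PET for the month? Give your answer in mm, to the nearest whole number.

10T/I = 10 × 20.4 / 74.6 = 2.7346
(10T/I)^a = 2.7346^1.680 = 5.4198
Uncorrected PET = 16 × 5.4198 = 86.717 mm
Correction = (N/12)(d/30) = (14.7/12)(31/30) = 1.2658
PET = 86.717 × 1.2658 = 109.766 mm/month

110 mm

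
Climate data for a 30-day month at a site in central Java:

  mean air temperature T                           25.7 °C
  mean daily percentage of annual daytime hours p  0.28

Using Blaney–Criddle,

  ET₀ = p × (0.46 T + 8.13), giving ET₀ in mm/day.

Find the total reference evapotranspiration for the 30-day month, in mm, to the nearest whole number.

168 mm

ET₀ = 0.28 × (0.46 × 25.7 + 8.13) = 0.28 × 19.952 = 5.5866 mm/d
Monthly total = 5.5866 × 30 = 167.598 mm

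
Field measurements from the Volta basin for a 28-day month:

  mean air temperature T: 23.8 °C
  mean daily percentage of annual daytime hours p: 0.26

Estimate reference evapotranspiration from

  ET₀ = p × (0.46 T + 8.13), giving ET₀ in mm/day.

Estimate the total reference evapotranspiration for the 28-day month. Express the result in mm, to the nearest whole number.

139 mm

ET₀ = 0.26 × (0.46 × 23.8 + 8.13) = 0.26 × 19.078 = 4.9603 mm/d
Monthly total = 4.9603 × 28 = 138.888 mm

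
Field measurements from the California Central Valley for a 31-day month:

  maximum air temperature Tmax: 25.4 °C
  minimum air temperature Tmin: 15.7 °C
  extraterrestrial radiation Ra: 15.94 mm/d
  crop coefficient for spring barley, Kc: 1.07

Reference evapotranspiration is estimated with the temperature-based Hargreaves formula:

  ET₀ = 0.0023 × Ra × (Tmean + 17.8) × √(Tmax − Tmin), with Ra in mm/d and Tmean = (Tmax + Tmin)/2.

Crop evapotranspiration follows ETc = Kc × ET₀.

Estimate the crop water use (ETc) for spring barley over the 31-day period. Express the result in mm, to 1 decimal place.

Tmean = (25.4 + 15.7)/2 = 20.55 °C
ET₀ = 0.0023 × 15.94 × (20.55 + 17.8) × √9.7 = 0.0023 × 15.94 × 38.35 × 3.1145 = 4.3789 mm/d
ETc = Kc × ET₀ = 1.07 × 4.3789 = 4.6854 mm/d
Over 31 days: 4.6854 × 31 = 145.247 mm

145.2 mm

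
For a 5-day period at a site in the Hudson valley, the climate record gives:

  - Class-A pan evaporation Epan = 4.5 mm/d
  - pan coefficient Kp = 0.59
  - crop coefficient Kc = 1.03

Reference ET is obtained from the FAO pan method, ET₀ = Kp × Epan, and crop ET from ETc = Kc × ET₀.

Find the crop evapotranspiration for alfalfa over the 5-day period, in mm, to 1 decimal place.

ET₀ = 0.59 × 4.5 = 2.6550 mm/d
ETc = Kc × ET₀ = 1.03 × 2.6550 = 2.7347 mm/d
Over 5 days: 2.7347 × 5 = 13.674 mm

13.7 mm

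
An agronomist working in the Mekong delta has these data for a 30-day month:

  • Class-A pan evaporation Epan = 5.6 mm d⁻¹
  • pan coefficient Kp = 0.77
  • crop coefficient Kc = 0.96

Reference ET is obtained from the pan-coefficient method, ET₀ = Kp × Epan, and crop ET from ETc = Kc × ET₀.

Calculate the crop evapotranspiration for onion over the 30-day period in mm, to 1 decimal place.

ET₀ = 0.77 × 5.6 = 4.3120 mm/d
ETc = Kc × ET₀ = 0.96 × 4.3120 = 4.1395 mm/d
Over 30 days: 4.1395 × 30 = 124.185 mm

124.2 mm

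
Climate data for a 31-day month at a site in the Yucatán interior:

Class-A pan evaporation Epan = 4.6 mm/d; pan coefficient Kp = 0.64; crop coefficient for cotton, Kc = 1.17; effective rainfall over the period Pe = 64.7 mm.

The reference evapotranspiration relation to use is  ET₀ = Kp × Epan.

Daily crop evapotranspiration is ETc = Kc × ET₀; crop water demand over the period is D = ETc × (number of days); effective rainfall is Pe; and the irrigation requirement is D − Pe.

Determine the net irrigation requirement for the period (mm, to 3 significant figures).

ET₀ = 0.64 × 4.6 = 2.9440 mm/d
ETc = Kc × ET₀ = 1.17 × 2.9440 = 3.4445 mm/d
Crop demand D = ETc × 31 d = 3.4445 × 31 = 106.780 mm
D − Pe = 106.780 − 64.7 = 42.080 mm

42.1 mm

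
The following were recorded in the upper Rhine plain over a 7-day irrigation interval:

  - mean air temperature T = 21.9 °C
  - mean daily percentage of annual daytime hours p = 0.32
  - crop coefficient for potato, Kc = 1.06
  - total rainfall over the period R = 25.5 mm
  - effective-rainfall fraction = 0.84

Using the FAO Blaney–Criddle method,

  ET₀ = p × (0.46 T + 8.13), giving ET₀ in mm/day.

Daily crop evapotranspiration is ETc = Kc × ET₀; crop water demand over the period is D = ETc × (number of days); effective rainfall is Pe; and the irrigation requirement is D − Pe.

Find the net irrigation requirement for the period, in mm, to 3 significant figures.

21.8 mm

ET₀ = 0.32 × (0.46 × 21.9 + 8.13) = 0.32 × 18.204 = 5.8253 mm/d
ETc = Kc × ET₀ = 1.06 × 5.8253 = 6.1748 mm/d
Crop demand D = ETc × 7 d = 6.1748 × 7 = 43.224 mm
Pe = 0.84 × 25.5 = 21.420 mm
D − Pe = 43.224 − 21.420 = 21.804 mm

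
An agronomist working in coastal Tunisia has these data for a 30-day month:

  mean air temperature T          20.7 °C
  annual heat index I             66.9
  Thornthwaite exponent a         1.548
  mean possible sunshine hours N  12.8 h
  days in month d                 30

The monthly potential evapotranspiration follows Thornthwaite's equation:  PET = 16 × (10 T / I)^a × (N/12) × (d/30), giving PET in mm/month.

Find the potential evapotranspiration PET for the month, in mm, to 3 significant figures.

98.1 mm

10T/I = 10 × 20.7 / 66.9 = 3.0942
(10T/I)^a = 3.0942^1.548 = 5.7460
Uncorrected PET = 16 × 5.7460 = 91.936 mm
Correction = (N/12)(d/30) = (12.8/12)(30/30) = 1.0667
PET = 91.936 × 1.0667 = 98.068 mm/month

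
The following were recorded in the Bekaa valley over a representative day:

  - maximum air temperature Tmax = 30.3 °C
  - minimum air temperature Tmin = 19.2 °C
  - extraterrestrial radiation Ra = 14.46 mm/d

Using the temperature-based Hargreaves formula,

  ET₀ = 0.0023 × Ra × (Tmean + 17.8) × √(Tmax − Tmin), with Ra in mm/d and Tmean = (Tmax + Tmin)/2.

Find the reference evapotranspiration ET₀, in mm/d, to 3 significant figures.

Tmean = (30.3 + 19.2)/2 = 24.75 °C
ET₀ = 0.0023 × 14.46 × (24.75 + 17.8) × √11.1 = 0.0023 × 14.46 × 42.55 × 3.3317 = 4.7148 mm/d

4.71 mm/d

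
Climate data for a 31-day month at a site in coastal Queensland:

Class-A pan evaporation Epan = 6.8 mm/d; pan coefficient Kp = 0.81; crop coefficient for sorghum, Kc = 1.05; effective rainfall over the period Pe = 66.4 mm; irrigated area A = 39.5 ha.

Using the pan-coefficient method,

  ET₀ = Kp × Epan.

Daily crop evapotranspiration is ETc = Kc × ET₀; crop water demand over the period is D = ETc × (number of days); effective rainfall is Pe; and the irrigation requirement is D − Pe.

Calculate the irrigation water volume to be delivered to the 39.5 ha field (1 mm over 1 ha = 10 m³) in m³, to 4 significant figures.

44590 m³

ET₀ = 0.81 × 6.8 = 5.5080 mm/d
ETc = Kc × ET₀ = 1.05 × 5.5080 = 5.7834 mm/d
Crop demand D = ETc × 31 d = 5.7834 × 31 = 179.285 mm
D − Pe = 179.285 − 66.4 = 112.885 mm
Volume = 112.885 mm × 39.5 ha × 10 = 44589.6 m³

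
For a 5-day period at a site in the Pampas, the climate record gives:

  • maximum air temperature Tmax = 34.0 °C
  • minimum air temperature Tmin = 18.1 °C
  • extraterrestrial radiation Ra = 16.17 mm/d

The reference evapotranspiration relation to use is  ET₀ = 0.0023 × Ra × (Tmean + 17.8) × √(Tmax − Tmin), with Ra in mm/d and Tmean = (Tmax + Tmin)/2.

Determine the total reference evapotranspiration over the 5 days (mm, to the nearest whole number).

Tmean = (34.0 + 18.1)/2 = 26.05 °C
ET₀ = 0.0023 × 16.17 × (26.05 + 17.8) × √15.9 = 0.0023 × 16.17 × 43.85 × 3.9875 = 6.5029 mm/d
Over 5 days: 6.5029 × 5 = 32.515 mm

33 mm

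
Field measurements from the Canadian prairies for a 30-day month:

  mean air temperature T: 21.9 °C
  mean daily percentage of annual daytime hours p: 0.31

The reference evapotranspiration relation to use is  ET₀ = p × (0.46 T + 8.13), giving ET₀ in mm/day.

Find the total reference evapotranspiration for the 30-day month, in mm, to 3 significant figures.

ET₀ = 0.31 × (0.46 × 21.9 + 8.13) = 0.31 × 18.204 = 5.6432 mm/d
Monthly total = 5.6432 × 30 = 169.296 mm

169 mm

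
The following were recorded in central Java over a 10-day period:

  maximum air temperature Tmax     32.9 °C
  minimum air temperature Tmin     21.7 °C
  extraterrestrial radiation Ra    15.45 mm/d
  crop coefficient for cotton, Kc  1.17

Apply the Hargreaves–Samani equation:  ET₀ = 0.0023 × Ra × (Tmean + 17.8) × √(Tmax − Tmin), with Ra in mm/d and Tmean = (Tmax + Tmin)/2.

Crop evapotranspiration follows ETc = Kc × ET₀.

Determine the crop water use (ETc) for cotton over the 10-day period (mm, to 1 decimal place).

62.8 mm

Tmean = (32.9 + 21.7)/2 = 27.30 °C
ET₀ = 0.0023 × 15.45 × (27.30 + 17.8) × √11.2 = 0.0023 × 15.45 × 45.10 × 3.3466 = 5.3634 mm/d
ETc = Kc × ET₀ = 1.17 × 5.3634 = 6.2752 mm/d
Over 10 days: 6.2752 × 10 = 62.752 mm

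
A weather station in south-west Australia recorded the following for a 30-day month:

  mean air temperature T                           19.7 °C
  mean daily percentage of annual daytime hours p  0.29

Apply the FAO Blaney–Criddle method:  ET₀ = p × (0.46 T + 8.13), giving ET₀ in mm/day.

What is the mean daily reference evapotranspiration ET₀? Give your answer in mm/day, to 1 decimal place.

5.0 mm/day

ET₀ = 0.29 × (0.46 × 19.7 + 8.13) = 0.29 × 17.192 = 4.9857 mm/d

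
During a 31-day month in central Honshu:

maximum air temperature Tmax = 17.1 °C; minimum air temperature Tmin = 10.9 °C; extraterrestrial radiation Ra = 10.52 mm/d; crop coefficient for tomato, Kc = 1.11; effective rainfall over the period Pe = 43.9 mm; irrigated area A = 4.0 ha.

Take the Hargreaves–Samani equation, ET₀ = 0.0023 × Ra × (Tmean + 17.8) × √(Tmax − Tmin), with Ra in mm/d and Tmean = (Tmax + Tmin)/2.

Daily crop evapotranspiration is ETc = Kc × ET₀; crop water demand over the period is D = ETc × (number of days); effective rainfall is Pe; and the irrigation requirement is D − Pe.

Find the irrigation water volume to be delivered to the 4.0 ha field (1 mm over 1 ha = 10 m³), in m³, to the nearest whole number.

881 m³

Tmean = (17.1 + 10.9)/2 = 14.00 °C
ET₀ = 0.0023 × 10.52 × (14.00 + 17.8) × √6.2 = 0.0023 × 10.52 × 31.80 × 2.4900 = 1.9159 mm/d
ETc = Kc × ET₀ = 1.11 × 1.9159 = 2.1266 mm/d
Crop demand D = ETc × 31 d = 2.1266 × 31 = 65.925 mm
D − Pe = 65.925 − 43.9 = 22.025 mm
Volume = 22.025 mm × 4.0 ha × 10 = 881.0 m³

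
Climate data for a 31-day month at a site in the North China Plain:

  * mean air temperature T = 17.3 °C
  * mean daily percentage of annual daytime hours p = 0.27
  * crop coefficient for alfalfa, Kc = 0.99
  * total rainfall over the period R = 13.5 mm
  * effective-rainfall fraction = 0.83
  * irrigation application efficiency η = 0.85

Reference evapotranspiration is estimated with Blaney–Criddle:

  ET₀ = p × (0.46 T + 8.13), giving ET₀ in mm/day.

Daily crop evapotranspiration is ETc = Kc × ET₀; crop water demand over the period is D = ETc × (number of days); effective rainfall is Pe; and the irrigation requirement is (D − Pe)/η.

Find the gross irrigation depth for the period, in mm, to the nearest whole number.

144 mm

ET₀ = 0.27 × (0.46 × 17.3 + 8.13) = 0.27 × 16.088 = 4.3438 mm/d
ETc = Kc × ET₀ = 0.99 × 4.3438 = 4.3004 mm/d
Crop demand D = ETc × 31 d = 4.3004 × 31 = 133.312 mm
Pe = 0.83 × 13.5 = 11.205 mm
D − Pe = 133.312 − 11.205 = 122.107 mm
Gross irrigation = 122.107 / 0.85 = 143.655 mm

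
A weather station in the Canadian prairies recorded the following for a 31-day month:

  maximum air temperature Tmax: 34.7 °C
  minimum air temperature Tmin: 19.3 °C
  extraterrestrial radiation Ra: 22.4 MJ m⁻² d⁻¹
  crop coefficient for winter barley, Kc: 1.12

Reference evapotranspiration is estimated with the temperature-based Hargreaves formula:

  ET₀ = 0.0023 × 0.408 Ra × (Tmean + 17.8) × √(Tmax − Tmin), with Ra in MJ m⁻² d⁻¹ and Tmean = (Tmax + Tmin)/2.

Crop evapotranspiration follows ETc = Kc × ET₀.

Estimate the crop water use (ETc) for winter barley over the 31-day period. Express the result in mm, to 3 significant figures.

Tmean = (34.7 + 19.3)/2 = 27.00 °C
0.408 Ra = 0.408 × 22.4 = 9.1392 mm/d equivalent
ET₀ = 0.0023 × 9.1392 × (27.00 + 17.8) × √15.4 = 0.0023 × 9.1392 × 44.80 × 3.9243 = 3.6955 mm/d
ETc = Kc × ET₀ = 1.12 × 3.6955 = 4.1390 mm/d
Over 31 days: 4.1390 × 31 = 128.309 mm

128 mm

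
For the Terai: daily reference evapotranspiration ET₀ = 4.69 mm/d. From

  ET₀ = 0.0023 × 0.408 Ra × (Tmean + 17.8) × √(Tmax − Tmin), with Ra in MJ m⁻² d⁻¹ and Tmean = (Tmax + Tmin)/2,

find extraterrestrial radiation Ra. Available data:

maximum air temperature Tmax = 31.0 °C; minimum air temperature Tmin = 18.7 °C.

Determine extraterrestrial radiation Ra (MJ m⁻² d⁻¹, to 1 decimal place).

33.4 MJ m⁻² d⁻¹

Tmean = (31.0+18.7)/2 = 24.85 °C; ΔT = 12.3
Ra = ET₀ / [0.0023 × 0.408 × (Tmean+17.8) × √ΔT]
   = 4.69 / (0.0023 × 0.408 × 42.65 × 3.5071) = 33.413 MJ m⁻² d⁻¹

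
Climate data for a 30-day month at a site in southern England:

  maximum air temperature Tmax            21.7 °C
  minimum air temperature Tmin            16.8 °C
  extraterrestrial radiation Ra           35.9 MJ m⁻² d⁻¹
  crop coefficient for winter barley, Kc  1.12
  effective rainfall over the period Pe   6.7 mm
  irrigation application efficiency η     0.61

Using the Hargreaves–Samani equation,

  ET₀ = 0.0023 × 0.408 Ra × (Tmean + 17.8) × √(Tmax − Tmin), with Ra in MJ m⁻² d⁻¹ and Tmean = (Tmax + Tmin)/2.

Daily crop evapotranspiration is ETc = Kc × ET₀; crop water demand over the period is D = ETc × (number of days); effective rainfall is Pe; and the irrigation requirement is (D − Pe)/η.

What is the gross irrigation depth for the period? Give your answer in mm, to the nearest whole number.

141 mm

Tmean = (21.7 + 16.8)/2 = 19.25 °C
0.408 Ra = 0.408 × 35.9 = 14.6472 mm/d equivalent
ET₀ = 0.0023 × 14.6472 × (19.25 + 17.8) × √4.9 = 0.0023 × 14.6472 × 37.05 × 2.2136 = 2.7629 mm/d
ETc = Kc × ET₀ = 1.12 × 2.7629 = 3.0944 mm/d
Crop demand D = ETc × 30 d = 3.0944 × 30 = 92.832 mm
D − Pe = 92.832 − 6.7 = 86.132 mm
Gross irrigation = 86.132 / 0.61 = 141.200 mm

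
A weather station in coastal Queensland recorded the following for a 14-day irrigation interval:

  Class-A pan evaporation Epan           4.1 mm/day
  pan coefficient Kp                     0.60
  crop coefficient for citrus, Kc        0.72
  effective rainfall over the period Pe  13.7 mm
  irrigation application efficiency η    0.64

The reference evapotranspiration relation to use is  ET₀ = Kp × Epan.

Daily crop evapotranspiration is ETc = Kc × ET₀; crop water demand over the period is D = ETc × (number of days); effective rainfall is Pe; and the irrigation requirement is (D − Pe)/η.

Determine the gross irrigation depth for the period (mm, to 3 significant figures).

ET₀ = 0.60 × 4.1 = 2.4600 mm/d
ETc = Kc × ET₀ = 0.72 × 2.4600 = 1.7712 mm/d
Crop demand D = ETc × 14 d = 1.7712 × 14 = 24.797 mm
D − Pe = 24.797 − 13.7 = 11.097 mm
Gross irrigation = 11.097 / 0.64 = 17.339 mm

17.3 mm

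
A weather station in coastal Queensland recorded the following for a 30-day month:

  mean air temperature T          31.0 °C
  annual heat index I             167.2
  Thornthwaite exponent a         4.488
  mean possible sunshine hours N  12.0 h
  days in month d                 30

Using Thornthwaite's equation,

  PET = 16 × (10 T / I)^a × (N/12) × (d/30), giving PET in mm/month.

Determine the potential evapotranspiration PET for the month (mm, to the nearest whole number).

10T/I = 10 × 31.0 / 167.2 = 1.8541
(10T/I)^a = 1.8541^4.488 = 15.9728
Uncorrected PET = 16 × 15.9728 = 255.565 mm
Correction = (N/12)(d/30) = (12.0/12)(30/30) = 1.0000
PET = 255.565 × 1.0000 = 255.565 mm/month

256 mm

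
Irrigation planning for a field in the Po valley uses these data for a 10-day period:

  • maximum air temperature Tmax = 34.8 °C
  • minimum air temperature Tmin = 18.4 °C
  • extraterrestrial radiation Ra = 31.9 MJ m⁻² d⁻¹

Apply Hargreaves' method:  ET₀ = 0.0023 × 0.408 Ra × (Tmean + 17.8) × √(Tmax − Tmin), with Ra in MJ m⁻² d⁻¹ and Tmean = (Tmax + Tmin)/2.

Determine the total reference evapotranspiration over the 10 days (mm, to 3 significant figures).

53.8 mm

Tmean = (34.8 + 18.4)/2 = 26.60 °C
0.408 Ra = 0.408 × 31.9 = 13.0152 mm/d equivalent
ET₀ = 0.0023 × 13.0152 × (26.60 + 17.8) × √16.4 = 0.0023 × 13.0152 × 44.40 × 4.0497 = 5.3825 mm/d
Over 10 days: 5.3825 × 10 = 53.825 mm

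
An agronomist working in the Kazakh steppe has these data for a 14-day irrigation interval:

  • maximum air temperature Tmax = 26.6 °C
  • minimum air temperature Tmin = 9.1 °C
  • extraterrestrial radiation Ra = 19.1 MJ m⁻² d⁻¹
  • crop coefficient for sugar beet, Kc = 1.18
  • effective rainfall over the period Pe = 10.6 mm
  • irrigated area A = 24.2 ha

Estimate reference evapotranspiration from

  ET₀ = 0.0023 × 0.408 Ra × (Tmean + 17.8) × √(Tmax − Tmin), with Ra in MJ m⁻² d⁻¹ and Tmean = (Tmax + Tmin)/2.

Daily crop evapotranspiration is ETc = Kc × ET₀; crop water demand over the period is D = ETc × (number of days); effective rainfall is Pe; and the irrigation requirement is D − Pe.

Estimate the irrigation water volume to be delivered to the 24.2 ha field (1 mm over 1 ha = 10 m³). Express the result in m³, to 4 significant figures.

Tmean = (26.6 + 9.1)/2 = 17.85 °C
0.408 Ra = 0.408 × 19.1 = 7.7928 mm/d equivalent
ET₀ = 0.0023 × 7.7928 × (17.85 + 17.8) × √17.5 = 0.0023 × 7.7928 × 35.65 × 4.1833 = 2.6730 mm/d
ETc = Kc × ET₀ = 1.18 × 2.6730 = 3.1541 mm/d
Crop demand D = ETc × 14 d = 3.1541 × 14 = 44.157 mm
D − Pe = 44.157 − 10.6 = 33.557 mm
Volume = 33.557 mm × 24.2 ha × 10 = 8120.8 m³

8121 m³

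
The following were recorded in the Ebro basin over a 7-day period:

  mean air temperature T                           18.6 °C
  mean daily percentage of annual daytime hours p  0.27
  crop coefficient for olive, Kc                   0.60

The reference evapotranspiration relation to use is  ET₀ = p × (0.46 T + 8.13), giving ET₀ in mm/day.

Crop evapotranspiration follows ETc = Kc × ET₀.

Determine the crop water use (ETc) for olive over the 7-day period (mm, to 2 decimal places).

18.92 mm

ET₀ = 0.27 × (0.46 × 18.6 + 8.13) = 0.27 × 16.686 = 4.5052 mm/d
ETc = Kc × ET₀ = 0.60 × 4.5052 = 2.7031 mm/d
Over 7 days: 2.7031 × 7 = 18.922 mm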